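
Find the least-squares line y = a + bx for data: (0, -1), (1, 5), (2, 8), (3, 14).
a = -7/10, b = 24/5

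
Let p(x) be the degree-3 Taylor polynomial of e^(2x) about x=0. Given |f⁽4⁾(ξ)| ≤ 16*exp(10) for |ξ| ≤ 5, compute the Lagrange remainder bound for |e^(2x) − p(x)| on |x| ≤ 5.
1250*exp(10)/3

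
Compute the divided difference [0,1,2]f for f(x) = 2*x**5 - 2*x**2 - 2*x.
28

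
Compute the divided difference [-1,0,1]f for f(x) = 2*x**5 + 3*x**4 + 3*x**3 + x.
3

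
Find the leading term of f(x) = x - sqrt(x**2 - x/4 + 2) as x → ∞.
1/8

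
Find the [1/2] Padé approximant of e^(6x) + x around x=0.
(127*x/31 + 1)/(72*x**2/31 - 90*x/31 + 1)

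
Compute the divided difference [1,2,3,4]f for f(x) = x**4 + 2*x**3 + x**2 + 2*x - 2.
12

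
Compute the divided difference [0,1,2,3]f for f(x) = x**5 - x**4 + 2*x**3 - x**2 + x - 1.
21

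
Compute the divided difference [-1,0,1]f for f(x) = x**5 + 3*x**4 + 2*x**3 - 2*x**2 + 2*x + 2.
1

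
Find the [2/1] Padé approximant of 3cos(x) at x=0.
3 - 3*x**2/2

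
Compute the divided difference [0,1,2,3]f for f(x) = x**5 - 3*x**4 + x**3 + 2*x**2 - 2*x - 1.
8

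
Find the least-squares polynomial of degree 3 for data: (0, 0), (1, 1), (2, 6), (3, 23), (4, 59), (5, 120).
1/14 + (61/84)x + (-33/28)x² + (7/6)x³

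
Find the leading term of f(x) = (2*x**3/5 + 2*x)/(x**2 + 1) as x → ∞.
2*x/5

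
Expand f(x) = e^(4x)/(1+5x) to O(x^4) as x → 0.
1 - x + 13*x**2 - 163*x**3/3 + O(x**4)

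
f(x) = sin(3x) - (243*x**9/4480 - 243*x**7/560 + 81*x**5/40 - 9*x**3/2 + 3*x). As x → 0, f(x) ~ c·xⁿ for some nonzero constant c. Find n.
11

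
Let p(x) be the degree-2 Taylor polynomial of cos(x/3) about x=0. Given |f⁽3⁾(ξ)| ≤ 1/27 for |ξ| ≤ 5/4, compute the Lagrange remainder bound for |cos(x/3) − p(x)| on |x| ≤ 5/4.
125/10368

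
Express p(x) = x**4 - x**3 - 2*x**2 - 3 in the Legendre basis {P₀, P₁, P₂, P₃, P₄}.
(-52/15)P₀ + (-3/5)P₁ + (-16/21)P₂ + (-2/5)P₃ + (8/35)P₄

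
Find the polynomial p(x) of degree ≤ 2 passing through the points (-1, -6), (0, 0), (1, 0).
-3*x**2 + 3*x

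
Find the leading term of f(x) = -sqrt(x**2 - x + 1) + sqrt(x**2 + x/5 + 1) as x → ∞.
3/5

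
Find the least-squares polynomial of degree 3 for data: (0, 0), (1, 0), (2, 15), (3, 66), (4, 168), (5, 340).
1/9 + (-536/189)x + (-41/63)x² + (80/27)x³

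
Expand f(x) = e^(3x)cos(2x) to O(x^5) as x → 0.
1 + 3*x + 5*x**2/2 - 3*x**3/2 - 119*x**4/24 + O(x**5)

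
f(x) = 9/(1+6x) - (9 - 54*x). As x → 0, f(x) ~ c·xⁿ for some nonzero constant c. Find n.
2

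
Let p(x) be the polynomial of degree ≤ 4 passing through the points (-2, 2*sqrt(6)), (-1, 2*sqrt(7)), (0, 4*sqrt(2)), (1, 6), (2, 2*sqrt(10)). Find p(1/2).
-5*sqrt(7)/16 - 5*sqrt(10)/64 + 3*sqrt(6)/64 + 45/16 + 45*sqrt(2)/16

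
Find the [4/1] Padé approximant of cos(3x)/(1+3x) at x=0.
(27*x**4/8 - 9*x**2/2 + 1)/(3*x + 1)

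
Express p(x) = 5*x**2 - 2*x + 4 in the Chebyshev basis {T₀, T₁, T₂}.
(13/2)T₀ + (-2)T₁ + (5/2)T₂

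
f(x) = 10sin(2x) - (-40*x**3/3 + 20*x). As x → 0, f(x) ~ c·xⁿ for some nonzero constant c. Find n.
5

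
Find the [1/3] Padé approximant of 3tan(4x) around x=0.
12*x/(1 - 16*x**2/3)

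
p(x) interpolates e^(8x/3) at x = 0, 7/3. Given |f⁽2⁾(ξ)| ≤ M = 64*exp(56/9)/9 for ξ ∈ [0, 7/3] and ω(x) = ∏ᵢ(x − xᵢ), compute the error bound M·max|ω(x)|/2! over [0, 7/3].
392*exp(56/9)/81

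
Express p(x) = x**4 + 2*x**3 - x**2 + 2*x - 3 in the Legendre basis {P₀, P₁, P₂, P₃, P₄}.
(-47/15)P₀ + (16/5)P₁ + (-2/21)P₂ + (4/5)P₃ + (8/35)P₄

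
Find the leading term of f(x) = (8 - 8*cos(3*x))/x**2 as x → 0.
36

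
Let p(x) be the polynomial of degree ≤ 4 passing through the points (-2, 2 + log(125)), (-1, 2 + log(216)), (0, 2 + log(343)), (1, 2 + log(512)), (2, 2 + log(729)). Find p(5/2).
2 + log(340405734249*2**(1/4)*3**(35/64)*5**(105/128)*7**(55/64)/17179869184)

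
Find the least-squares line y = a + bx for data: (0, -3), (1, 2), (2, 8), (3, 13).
a = -31/10, b = 27/5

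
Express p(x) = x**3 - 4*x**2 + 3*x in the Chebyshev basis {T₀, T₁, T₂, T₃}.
(-2)T₀ + (15/4)T₁ + (-2)T₂ + (1/4)T₃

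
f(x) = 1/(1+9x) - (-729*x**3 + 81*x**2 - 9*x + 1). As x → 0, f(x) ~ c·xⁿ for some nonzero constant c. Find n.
4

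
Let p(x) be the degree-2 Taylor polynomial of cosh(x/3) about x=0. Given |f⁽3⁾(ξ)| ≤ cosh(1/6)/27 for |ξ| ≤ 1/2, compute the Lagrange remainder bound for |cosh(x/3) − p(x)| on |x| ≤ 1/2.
cosh(1/6)/1296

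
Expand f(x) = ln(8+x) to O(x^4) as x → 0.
log(8) + x/8 - x**2/128 + x**3/1536 + O(x**4)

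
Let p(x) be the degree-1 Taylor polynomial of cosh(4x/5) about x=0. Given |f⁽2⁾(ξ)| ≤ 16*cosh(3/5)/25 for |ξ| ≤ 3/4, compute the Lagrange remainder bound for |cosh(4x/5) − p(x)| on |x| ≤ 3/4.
9*cosh(3/5)/50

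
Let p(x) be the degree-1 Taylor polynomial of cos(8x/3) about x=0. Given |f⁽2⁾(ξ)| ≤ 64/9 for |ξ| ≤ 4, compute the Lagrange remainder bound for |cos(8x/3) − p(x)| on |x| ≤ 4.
512/9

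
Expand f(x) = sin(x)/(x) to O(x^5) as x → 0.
1 - x**2/6 + x**4/120 + O(x**5)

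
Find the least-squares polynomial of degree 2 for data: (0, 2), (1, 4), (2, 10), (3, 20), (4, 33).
67/35 + (13/35)x + (13/7)x²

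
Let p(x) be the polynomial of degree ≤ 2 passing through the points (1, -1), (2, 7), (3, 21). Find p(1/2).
-11/4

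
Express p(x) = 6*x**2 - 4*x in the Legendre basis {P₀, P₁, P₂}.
(2)P₀ + (-4)P₁ + (4)P₂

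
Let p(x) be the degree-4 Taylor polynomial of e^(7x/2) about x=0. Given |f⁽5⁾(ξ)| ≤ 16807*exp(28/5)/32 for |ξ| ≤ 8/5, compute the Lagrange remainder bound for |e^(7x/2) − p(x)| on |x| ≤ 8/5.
2151296*exp(28/5)/46875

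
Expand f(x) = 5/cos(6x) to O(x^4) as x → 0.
5 + 90*x**2 + O(x**4)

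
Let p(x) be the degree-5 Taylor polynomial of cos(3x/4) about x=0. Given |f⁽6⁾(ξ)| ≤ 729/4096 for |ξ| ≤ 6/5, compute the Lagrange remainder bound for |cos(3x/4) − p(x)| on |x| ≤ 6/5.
59049/80000000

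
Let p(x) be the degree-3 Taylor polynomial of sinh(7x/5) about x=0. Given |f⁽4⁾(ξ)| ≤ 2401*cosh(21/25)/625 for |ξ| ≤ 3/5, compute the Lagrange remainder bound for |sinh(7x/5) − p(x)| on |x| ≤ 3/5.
64827*cosh(21/25)/3125000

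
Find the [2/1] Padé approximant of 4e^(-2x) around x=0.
(8*x**2/3 - 16*x/3 + 4)/(2*x/3 + 1)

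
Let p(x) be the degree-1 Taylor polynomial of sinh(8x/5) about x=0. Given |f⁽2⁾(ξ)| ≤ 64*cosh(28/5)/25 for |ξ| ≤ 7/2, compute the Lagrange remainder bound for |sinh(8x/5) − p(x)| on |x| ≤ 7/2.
392*cosh(28/5)/25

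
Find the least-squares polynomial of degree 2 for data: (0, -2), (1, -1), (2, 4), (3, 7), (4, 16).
-2 + (2/5)x + x²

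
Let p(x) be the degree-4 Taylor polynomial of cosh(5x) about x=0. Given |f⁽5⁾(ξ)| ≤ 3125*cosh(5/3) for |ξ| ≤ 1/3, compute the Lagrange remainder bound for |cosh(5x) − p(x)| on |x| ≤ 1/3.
625*cosh(5/3)/5832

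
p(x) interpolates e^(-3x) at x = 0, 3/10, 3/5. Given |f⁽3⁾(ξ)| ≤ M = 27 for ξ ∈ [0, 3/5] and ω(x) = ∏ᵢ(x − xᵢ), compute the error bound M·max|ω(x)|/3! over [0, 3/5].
27*sqrt(3)/1000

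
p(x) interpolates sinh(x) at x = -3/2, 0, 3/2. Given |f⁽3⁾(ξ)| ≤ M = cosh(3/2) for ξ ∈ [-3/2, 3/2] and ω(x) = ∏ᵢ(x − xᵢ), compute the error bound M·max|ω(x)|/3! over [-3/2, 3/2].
sqrt(3)*cosh(3/2)/8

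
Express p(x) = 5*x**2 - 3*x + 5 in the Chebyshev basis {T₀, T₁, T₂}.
(15/2)T₀ + (-3)T₁ + (5/2)T₂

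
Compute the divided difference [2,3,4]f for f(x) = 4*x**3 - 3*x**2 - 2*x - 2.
33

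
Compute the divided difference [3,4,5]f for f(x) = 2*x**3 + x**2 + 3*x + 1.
25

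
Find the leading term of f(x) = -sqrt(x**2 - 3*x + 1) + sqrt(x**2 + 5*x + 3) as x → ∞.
4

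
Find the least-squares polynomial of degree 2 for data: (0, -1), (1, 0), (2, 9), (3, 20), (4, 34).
-8/5 + x + (2)x²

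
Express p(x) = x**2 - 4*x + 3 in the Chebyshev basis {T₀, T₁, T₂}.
(7/2)T₀ + (-4)T₁ + (1/2)T₂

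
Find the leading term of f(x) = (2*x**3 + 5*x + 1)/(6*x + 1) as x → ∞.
x**2/3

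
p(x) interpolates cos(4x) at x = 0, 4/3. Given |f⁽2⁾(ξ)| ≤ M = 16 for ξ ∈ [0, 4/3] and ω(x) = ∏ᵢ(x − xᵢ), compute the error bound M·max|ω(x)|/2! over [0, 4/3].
32/9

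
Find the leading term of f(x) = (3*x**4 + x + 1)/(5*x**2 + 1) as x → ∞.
3*x**2/5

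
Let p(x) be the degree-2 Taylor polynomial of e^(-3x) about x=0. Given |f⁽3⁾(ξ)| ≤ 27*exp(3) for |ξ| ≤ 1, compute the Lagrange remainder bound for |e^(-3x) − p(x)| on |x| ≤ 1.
9*exp(3)/2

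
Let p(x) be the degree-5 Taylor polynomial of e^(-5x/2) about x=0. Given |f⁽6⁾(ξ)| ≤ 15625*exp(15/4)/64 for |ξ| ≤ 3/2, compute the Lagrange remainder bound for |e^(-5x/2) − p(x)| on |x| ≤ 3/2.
253125*exp(15/4)/65536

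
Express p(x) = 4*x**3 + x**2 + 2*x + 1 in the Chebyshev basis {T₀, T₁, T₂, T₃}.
(3/2)T₀ + (5)T₁ + (1/2)T₂ + T₃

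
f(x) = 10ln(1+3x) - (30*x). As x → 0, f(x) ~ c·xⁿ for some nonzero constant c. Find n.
2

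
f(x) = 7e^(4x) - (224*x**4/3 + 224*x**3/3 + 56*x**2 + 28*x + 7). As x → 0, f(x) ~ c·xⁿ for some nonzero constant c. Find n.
5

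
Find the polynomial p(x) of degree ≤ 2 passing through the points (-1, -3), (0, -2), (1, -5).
-2*x**2 - x - 2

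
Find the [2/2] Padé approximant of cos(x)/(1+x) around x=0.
(-7*x**2/12 + x/6 + 1)/(x**2/12 + 7*x/6 + 1)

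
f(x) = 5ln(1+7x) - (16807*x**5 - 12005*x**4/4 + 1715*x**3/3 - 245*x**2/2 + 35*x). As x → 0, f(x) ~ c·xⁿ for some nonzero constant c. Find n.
6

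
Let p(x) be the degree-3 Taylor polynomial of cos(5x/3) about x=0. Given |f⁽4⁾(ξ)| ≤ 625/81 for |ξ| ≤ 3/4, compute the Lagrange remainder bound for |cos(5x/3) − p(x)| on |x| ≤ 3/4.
625/6144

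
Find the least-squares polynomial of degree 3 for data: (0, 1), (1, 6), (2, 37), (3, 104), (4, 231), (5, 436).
40/63 + (713/378)x + (209/126)x² + (83/27)x³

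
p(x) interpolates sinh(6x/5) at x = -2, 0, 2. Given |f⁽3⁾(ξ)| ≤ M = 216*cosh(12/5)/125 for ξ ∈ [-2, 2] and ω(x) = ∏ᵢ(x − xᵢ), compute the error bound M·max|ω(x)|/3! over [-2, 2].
64*sqrt(3)*cosh(12/5)/125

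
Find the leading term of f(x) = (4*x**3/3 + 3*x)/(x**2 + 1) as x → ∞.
4*x/3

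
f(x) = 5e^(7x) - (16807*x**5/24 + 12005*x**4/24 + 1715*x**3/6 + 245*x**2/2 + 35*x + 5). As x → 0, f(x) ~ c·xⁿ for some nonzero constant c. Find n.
6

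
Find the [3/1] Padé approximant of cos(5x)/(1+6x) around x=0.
(625*x**3/144 - 7675*x**2/564 + 625*x/3384 + 1)/(20929*x/3384 + 1)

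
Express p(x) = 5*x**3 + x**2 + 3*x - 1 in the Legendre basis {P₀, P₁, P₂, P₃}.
(-2/3)P₀ + (6)P₁ + (2/3)P₂ + (2)P₃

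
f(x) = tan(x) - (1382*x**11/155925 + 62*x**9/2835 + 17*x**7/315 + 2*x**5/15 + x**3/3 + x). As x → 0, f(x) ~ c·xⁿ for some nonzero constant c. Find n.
13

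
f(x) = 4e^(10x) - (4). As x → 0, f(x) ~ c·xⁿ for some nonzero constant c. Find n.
1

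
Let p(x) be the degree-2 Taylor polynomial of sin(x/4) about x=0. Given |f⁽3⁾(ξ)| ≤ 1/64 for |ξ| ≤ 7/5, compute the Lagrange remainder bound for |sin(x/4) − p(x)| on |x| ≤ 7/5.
343/48000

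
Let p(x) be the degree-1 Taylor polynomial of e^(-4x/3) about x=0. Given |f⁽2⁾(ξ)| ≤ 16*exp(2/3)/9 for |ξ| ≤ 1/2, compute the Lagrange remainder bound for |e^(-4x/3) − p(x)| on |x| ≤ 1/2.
2*exp(2/3)/9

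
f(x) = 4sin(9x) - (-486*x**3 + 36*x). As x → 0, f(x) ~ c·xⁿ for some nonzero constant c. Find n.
5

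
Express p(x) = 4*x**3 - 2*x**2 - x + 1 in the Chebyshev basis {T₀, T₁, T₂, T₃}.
(2)T₁ - T₂ + T₃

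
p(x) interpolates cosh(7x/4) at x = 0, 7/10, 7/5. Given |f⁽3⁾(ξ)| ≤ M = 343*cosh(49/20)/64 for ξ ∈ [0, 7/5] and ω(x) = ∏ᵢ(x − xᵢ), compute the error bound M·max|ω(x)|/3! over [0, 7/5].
117649*sqrt(3)*cosh(49/20)/1728000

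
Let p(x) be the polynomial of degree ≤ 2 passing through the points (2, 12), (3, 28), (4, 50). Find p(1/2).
-3/4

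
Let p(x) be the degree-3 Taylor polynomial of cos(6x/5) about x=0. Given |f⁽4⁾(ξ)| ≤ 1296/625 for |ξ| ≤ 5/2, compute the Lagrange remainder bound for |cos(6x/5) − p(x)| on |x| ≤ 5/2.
27/8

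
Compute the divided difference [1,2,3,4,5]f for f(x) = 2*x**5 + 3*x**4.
33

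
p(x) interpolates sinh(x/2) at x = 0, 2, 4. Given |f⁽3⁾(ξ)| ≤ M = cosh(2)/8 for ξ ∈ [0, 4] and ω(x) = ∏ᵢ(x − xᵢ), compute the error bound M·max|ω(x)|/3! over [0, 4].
sqrt(3)*cosh(2)/27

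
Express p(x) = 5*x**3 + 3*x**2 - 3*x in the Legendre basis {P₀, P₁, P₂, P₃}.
P₀ + (2)P₂ + (2)P₃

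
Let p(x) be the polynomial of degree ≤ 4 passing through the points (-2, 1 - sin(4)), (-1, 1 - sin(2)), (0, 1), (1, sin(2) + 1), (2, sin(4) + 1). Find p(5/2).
-15*sin(2)/8 + 35*sin(4)/16 + 1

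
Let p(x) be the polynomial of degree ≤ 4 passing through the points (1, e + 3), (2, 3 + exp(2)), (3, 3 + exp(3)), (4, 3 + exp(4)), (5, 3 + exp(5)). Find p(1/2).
-45*exp(4)/32 - 105*exp(2)/32 + 3 + 315*e/128 + 35*exp(5)/128 + 189*exp(3)/64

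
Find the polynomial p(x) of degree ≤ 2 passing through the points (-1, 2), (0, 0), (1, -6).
-2*x**2 - 4*x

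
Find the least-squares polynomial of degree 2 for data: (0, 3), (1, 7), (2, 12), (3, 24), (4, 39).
117/35 + (43/70)x + (29/14)x²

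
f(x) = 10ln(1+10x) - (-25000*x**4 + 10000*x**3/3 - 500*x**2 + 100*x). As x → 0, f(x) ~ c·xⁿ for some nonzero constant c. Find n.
5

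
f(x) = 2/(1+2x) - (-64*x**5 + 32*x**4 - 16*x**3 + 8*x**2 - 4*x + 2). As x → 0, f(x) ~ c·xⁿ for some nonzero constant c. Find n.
6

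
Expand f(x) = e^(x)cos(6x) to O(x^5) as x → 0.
1 + x - 35*x**2/2 - 107*x**3/6 + 1081*x**4/24 + O(x**5)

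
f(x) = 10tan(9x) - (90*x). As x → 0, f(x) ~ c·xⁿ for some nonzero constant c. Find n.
3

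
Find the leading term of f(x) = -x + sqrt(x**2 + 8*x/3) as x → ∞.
4/3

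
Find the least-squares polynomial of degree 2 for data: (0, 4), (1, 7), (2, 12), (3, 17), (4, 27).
21/5 + (8/5)x + x²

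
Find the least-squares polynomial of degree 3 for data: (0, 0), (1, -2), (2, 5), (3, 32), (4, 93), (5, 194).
17/126 + (-2759/756)x + (-79/126)x² + (197/108)x³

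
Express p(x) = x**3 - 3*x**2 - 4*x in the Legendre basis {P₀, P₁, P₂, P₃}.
-P₀ + (-17/5)P₁ + (-2)P₂ + (2/5)P₃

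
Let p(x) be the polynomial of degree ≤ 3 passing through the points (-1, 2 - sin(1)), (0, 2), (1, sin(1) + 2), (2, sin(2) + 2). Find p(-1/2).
-5*sin(1)/8 + sin(2)/16 + 2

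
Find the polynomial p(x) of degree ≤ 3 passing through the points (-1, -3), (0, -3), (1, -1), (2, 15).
2*x**3 + x**2 - x - 3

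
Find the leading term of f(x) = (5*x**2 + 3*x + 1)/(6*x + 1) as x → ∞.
5*x/6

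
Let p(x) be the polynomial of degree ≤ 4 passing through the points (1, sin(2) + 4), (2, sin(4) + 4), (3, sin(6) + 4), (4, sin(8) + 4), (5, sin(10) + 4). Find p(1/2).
-45*sin(8)/32 + 189*sin(6)/64 + 35*sin(10)/128 + 315*sin(2)/128 - 105*sin(4)/32 + 4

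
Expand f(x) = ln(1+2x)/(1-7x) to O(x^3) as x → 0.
2*x + 12*x**2 + O(x**3)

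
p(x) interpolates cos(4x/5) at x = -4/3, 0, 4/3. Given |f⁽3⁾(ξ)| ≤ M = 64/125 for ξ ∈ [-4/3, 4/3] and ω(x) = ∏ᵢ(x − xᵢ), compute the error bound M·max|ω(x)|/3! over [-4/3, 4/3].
4096*sqrt(3)/91125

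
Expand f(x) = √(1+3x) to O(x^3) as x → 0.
1 + 3*x/2 - 9*x**2/8 + O(x**3)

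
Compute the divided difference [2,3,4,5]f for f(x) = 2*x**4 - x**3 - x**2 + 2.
27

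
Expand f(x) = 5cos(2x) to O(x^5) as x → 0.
5 - 10*x**2 + 10*x**4/3 + O(x**5)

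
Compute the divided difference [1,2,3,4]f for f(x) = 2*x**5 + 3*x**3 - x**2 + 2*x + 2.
133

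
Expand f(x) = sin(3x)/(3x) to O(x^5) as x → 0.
1 - 3*x**2/2 + 27*x**4/40 + O(x**5)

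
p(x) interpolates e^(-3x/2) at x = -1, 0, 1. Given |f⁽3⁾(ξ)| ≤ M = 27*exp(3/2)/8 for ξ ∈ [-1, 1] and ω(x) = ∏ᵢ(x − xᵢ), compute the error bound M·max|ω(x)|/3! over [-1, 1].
sqrt(3)*exp(3/2)/8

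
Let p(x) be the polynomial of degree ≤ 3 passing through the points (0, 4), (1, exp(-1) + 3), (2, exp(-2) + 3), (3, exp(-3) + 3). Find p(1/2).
(-5*e + 1 + 15*exp(2) + 53*exp(3))*exp(-3)/16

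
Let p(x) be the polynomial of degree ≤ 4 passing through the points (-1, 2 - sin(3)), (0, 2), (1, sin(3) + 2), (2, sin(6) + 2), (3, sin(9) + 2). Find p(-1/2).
-105*sin(3)/128 + 7*sin(6)/32 - 5*sin(9)/128 + 2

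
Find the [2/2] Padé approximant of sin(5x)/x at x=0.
(5 - 175*x**2/12)/(5*x**2/4 + 1)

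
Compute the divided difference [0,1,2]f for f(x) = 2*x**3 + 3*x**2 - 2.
9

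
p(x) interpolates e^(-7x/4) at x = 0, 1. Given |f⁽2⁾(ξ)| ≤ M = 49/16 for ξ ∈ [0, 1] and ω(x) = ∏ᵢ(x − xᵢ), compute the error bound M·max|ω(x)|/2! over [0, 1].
49/128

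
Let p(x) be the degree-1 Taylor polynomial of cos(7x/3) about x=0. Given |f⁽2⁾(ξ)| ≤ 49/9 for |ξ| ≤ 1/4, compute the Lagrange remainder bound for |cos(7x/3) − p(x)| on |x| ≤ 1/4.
49/288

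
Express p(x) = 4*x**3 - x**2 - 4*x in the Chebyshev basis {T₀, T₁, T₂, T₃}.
(-1/2)T₀ - T₁ + (-1/2)T₂ + T₃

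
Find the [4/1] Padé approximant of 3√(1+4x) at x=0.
(18*x**4/5 - 24*x**3/5 + 54*x**2/5 + 72*x/5 + 3)/(14*x/5 + 1)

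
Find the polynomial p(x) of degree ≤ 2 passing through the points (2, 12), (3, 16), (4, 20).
4*x + 4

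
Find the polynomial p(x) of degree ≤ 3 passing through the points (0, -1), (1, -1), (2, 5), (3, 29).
2*x**3 - 3*x**2 + x - 1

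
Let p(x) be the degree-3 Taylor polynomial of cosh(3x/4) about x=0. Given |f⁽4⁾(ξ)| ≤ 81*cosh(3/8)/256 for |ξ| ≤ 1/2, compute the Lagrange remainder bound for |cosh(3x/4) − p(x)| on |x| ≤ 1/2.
27*cosh(3/8)/32768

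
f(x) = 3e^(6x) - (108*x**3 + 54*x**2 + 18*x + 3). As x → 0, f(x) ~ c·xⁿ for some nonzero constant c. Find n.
4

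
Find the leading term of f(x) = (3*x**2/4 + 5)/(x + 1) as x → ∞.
3*x/4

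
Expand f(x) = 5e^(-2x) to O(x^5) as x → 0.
5 - 10*x + 10*x**2 - 20*x**3/3 + 10*x**4/3 + O(x**5)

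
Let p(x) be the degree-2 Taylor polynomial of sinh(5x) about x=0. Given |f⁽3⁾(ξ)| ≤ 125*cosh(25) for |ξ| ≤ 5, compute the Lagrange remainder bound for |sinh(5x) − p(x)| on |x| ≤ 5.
15625*cosh(25)/6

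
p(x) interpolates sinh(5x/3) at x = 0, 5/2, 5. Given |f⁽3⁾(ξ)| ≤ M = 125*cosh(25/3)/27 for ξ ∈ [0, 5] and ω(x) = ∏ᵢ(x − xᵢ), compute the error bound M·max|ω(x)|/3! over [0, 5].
15625*sqrt(3)*cosh(25/3)/5832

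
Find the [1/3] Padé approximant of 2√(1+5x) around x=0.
(35*x/4 + 2)/(125*x**3/64 - 25*x**2/16 + 15*x/8 + 1)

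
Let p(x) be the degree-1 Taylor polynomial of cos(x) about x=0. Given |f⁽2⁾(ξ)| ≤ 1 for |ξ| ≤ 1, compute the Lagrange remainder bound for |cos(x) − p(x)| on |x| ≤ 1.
1/2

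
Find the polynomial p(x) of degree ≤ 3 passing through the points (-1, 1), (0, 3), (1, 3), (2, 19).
3*x**3 - x**2 - 2*x + 3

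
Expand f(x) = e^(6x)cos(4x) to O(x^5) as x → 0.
1 + 6*x + 10*x**2 - 12*x**3 - 238*x**4/3 + O(x**5)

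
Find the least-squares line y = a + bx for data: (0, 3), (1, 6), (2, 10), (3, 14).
a = 27/10, b = 37/10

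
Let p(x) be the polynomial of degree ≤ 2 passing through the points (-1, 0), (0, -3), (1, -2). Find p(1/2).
-3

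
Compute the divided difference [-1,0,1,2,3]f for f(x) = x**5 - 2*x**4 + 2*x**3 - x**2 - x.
3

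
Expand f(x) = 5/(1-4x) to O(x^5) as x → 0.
5 + 20*x + 80*x**2 + 320*x**3 + 1280*x**4 + O(x**5)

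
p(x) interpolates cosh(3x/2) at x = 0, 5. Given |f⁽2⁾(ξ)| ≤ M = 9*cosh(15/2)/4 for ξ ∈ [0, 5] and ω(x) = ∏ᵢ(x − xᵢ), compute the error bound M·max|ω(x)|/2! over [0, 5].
225*cosh(15/2)/32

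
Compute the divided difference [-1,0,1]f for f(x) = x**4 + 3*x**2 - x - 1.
4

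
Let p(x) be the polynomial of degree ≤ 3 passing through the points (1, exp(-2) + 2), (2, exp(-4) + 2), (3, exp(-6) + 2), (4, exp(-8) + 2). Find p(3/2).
(-5*exp(2) + 1 + 15*exp(4) + 5*exp(6) + 32*exp(8))*exp(-8)/16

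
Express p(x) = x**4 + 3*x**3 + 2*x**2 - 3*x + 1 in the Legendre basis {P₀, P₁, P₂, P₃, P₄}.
(28/15)P₀ + (-6/5)P₁ + (40/21)P₂ + (6/5)P₃ + (8/35)P₄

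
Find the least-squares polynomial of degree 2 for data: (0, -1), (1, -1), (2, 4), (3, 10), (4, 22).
-36/35 + (-101/70)x + (25/14)x²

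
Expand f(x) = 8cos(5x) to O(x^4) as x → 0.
8 - 100*x**2 + O(x**4)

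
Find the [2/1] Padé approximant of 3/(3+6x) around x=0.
1/(2*x + 1)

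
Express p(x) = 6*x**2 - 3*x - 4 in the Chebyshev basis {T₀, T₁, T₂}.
-T₀ + (-3)T₁ + (3)T₂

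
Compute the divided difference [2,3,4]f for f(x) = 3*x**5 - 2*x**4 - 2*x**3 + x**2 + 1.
728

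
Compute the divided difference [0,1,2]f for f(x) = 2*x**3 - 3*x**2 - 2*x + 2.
3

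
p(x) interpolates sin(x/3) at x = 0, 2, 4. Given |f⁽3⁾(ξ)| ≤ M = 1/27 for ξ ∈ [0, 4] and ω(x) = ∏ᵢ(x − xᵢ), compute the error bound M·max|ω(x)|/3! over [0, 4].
8*sqrt(3)/729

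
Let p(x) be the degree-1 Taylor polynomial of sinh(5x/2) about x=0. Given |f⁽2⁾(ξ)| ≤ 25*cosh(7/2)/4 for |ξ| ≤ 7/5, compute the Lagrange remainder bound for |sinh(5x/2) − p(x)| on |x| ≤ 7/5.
49*cosh(7/2)/8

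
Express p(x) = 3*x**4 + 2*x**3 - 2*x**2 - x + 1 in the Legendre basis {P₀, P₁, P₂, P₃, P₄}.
(14/15)P₀ + (1/5)P₁ + (8/21)P₂ + (4/5)P₃ + (24/35)P₄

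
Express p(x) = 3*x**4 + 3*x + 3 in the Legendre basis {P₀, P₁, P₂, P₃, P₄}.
(18/5)P₀ + (3)P₁ + (12/7)P₂ + (24/35)P₄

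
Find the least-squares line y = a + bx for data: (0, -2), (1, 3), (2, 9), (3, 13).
a = -19/10, b = 51/10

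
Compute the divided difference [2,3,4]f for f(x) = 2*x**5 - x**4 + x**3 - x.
524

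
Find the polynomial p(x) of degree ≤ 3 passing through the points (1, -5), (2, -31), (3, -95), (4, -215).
-3*x**3 - x**2 - 2*x + 1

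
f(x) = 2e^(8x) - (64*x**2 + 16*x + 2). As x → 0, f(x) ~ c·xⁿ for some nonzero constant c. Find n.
3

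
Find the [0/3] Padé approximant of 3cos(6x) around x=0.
3/(18*x**2 + 1)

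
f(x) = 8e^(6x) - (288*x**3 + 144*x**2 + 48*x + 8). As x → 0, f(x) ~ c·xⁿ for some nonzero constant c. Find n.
4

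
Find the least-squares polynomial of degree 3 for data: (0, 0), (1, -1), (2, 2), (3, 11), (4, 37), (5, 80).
-1/126 + (-365/756)x + (-311/252)x² + (49/54)x³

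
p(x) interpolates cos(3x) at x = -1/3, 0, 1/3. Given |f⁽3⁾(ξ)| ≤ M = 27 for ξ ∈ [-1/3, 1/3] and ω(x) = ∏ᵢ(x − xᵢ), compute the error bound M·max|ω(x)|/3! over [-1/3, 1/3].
sqrt(3)/27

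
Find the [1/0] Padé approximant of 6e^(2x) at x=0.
12*x + 6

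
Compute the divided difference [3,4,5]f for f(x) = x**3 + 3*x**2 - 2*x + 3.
15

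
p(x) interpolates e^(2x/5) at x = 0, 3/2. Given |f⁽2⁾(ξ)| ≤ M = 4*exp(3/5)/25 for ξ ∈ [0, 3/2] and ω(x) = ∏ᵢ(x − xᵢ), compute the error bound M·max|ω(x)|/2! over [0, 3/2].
9*exp(3/5)/200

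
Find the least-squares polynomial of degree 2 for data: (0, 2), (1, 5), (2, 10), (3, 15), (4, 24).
74/35 + (69/35)x + (6/7)x²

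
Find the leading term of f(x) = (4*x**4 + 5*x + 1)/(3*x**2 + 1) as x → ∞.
4*x**2/3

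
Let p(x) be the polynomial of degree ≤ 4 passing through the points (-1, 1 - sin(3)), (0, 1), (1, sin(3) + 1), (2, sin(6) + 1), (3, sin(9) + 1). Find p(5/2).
35*sin(6)/32 - 65*sin(3)/128 + 35*sin(9)/128 + 1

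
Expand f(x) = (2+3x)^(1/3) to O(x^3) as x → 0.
2**(1/3) + 2**(1/3)*x/2 - 2**(1/3)*x**2/4 + O(x**3)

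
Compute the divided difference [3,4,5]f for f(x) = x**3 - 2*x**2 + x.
10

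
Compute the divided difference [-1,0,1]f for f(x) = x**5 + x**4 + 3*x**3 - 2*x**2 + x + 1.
-1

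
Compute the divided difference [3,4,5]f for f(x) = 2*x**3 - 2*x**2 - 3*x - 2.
22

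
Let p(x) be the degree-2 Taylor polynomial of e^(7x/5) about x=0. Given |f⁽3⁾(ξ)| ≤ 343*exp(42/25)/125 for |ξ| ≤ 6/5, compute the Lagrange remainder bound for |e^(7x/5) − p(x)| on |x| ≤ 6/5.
12348*exp(42/25)/15625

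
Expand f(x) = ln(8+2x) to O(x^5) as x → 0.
log(8) + x/4 - x**2/32 + x**3/192 - x**4/1024 + O(x**5)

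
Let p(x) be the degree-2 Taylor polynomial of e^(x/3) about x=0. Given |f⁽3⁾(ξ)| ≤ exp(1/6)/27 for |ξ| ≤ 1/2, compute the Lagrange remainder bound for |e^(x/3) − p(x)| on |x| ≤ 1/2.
exp(1/6)/1296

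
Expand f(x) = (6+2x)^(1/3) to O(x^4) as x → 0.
6**(1/3) + 6**(1/3)*x/9 - 6**(1/3)*x**2/81 + 5*6**(1/3)*x**3/2187 + O(x**4)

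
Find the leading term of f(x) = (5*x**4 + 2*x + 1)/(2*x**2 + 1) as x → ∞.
5*x**2/2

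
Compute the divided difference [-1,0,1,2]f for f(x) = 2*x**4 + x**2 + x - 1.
4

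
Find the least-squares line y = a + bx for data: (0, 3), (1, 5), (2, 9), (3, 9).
a = 16/5, b = 11/5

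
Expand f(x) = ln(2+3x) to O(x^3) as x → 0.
log(2) + 3*x/2 - 9*x**2/8 + O(x**3)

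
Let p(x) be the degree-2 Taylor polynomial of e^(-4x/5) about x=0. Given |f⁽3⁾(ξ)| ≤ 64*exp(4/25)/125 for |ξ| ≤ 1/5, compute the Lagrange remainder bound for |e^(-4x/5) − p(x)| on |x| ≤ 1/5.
32*exp(4/25)/46875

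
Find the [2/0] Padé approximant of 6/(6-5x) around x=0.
25*x**2/36 + 5*x/6 + 1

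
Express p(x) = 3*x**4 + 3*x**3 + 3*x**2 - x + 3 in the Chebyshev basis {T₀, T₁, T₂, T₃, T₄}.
(45/8)T₀ + (5/4)T₁ + (3)T₂ + (3/4)T₃ + (3/8)T₄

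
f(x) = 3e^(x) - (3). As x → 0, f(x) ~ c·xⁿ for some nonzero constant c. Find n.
1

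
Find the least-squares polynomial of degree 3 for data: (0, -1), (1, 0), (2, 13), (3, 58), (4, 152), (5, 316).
-127/126 + (877/756)x + (-421/126)x² + (341/108)x³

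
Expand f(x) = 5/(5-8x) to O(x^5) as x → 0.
1 + 8*x/5 + 64*x**2/25 + 512*x**3/125 + 4096*x**4/625 + O(x**5)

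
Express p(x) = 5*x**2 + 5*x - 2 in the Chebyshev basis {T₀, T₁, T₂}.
(1/2)T₀ + (5)T₁ + (5/2)T₂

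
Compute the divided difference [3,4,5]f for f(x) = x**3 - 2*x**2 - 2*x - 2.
10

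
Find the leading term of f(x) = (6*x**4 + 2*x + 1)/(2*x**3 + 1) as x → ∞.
3*x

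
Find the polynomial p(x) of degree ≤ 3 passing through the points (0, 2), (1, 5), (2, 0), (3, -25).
-2*x**3 + 2*x**2 + 3*x + 2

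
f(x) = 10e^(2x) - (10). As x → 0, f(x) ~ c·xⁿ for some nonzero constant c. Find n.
1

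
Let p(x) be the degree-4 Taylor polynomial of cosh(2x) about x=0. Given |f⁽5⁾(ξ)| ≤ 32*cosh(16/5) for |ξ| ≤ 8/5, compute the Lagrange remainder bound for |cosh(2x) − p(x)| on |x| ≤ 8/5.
131072*cosh(16/5)/46875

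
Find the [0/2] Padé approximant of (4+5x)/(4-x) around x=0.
1/(15*x**2/8 - 3*x/2 + 1)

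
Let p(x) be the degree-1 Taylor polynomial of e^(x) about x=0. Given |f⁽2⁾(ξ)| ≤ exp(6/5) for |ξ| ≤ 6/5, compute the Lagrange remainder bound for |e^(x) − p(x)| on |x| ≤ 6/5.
18*exp(6/5)/25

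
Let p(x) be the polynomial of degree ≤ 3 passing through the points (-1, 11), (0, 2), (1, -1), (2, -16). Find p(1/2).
7/8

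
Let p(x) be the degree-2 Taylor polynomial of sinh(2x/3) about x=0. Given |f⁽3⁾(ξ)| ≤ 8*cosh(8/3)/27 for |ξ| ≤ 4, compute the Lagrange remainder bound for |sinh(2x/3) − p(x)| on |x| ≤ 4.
256*cosh(8/3)/81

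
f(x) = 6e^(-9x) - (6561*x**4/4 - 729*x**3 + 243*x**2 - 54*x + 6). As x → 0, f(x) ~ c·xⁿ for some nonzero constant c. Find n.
5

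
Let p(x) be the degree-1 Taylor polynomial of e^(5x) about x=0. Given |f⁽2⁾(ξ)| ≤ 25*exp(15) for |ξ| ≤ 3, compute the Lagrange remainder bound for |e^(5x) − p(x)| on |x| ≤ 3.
225*exp(15)/2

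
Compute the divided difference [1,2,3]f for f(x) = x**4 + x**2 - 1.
26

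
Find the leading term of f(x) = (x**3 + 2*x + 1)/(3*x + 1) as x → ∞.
x**2/3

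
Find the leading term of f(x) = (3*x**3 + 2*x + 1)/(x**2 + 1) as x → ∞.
3*x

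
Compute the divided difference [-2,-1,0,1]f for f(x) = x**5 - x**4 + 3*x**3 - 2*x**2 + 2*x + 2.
10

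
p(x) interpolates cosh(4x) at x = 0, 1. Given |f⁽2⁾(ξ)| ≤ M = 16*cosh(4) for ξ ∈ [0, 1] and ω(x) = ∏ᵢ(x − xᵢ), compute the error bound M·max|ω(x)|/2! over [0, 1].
2*cosh(4)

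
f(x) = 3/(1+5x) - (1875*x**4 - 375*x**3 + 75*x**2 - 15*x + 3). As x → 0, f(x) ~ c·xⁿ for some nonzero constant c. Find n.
5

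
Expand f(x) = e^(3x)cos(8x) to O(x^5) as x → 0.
1 + 3*x - 55*x**2/2 - 183*x**3/2 + 721*x**4/24 + O(x**5)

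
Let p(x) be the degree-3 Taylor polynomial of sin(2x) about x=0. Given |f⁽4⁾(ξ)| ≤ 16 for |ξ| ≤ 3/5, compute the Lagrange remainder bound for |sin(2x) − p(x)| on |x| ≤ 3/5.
54/625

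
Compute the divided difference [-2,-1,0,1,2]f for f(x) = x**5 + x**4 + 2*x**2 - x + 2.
1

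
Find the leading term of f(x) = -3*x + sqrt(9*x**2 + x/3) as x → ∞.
1/18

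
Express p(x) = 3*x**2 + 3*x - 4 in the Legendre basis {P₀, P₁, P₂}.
(-3)P₀ + (3)P₁ + (2)P₂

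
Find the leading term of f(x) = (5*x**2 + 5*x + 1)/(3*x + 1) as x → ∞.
5*x/3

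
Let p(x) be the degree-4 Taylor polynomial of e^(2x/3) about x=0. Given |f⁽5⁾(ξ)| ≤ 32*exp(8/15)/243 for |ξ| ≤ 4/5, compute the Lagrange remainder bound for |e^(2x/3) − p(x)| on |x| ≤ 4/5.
4096*exp(8/15)/11390625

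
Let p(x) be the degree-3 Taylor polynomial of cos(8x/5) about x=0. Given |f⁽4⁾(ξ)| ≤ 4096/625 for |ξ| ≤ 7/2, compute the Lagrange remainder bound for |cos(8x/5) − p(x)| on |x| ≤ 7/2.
76832/1875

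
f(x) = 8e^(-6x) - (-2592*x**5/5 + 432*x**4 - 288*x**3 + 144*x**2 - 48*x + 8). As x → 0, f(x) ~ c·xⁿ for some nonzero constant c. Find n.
6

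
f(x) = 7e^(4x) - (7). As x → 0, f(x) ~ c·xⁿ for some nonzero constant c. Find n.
1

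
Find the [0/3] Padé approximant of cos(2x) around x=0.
1/(2*x**2 + 1)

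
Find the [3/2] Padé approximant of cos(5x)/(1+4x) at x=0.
(1675*x**3/21 - 1675*x**2/84 - 4*x + 1)/(1 - 1969*x**2/84)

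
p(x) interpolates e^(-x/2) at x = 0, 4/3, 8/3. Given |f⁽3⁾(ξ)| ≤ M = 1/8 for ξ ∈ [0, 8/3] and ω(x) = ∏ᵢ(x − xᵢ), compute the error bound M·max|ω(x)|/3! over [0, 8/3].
8*sqrt(3)/729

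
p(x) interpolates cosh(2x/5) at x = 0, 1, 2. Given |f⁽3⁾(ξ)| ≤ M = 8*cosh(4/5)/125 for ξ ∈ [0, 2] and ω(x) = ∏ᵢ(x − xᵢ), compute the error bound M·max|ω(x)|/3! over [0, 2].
8*sqrt(3)*cosh(4/5)/3375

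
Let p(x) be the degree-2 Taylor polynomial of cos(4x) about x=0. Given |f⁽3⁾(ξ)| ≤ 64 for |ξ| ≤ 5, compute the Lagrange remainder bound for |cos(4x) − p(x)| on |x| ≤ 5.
4000/3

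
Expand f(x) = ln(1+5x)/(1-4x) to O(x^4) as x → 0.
5*x + 15*x**2/2 + 215*x**3/3 + O(x**4)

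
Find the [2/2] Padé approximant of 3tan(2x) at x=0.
6*x/(1 - 4*x**2/3)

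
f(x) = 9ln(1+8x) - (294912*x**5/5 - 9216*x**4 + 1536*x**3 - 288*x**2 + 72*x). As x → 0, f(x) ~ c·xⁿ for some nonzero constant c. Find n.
6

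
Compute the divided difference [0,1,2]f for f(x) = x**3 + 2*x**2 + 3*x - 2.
5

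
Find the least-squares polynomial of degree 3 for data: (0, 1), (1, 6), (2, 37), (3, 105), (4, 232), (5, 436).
29/42 + (265/252)x + (7/3)x² + (107/36)x³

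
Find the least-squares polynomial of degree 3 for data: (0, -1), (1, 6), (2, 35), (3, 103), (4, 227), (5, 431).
-11/9 + (215/54)x + (25/36)x² + (341/108)x³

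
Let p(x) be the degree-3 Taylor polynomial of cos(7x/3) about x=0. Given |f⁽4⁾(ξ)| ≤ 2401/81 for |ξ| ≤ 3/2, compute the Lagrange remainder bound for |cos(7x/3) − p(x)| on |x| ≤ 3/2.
2401/384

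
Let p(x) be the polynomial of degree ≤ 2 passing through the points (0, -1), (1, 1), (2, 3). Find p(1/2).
0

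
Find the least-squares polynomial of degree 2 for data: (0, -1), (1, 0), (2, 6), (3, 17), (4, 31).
-41/35 + (-53/70)x + (31/14)x²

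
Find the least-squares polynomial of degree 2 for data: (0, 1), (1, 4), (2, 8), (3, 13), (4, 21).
41/35 + (123/70)x + (11/14)x²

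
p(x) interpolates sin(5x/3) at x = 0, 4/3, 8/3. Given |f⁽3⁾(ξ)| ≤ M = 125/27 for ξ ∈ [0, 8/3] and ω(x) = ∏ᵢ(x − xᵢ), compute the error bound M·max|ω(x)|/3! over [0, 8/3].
8000*sqrt(3)/19683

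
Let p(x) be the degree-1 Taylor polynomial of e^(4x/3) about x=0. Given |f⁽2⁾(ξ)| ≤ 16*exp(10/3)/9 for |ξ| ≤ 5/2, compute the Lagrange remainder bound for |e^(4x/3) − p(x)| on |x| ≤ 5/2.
50*exp(10/3)/9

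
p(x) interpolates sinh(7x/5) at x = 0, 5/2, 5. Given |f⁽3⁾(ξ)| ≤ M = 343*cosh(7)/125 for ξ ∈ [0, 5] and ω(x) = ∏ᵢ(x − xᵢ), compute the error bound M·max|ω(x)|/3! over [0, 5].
343*sqrt(3)*cosh(7)/216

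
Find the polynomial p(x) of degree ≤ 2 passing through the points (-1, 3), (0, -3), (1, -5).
2*x**2 - 4*x - 3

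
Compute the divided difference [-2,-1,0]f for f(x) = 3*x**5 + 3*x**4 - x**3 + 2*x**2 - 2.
-19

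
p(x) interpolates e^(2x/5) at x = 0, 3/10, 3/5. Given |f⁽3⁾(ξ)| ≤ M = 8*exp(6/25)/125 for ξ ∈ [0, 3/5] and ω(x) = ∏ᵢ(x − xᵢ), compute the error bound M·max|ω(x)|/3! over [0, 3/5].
sqrt(3)*exp(6/25)/15625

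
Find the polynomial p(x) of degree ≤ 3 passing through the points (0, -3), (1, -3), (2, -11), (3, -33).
-x**3 - x**2 + 2*x - 3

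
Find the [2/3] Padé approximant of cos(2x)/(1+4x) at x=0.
(1 - 5*x**2/3)/(4*x**3/3 + x**2/3 + 4*x + 1)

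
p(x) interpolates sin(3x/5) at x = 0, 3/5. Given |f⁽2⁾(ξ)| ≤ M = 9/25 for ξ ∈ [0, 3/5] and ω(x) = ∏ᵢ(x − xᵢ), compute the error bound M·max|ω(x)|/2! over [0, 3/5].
81/5000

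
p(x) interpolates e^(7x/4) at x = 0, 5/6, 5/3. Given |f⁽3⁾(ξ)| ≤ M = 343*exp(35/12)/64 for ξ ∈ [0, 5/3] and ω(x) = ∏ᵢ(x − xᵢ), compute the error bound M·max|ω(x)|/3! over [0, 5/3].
42875*sqrt(3)*exp(35/12)/373248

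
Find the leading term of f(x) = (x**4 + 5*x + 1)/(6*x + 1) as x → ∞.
x**3/6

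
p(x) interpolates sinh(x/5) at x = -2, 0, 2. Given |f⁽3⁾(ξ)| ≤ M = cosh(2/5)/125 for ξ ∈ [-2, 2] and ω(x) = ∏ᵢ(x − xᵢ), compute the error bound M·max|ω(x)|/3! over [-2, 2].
8*sqrt(3)*cosh(2/5)/3375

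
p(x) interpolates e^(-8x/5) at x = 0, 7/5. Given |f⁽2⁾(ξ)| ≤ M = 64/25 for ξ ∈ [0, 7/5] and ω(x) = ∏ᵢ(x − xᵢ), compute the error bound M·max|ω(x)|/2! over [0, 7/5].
392/625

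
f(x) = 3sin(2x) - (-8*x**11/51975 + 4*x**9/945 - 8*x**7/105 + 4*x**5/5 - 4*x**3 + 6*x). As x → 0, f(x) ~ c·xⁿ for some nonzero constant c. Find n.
13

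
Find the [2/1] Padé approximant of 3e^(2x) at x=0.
(2*x**2 + 4*x + 3)/(1 - 2*x/3)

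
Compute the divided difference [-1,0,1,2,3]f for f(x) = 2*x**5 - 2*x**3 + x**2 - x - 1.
10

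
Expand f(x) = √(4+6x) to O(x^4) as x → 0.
2 + 3*x/2 - 9*x**2/16 + 27*x**3/64 + O(x**4)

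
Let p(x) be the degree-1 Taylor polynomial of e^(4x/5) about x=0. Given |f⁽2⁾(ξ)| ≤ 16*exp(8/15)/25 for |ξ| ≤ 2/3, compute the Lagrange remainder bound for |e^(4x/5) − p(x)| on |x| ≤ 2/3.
32*exp(8/15)/225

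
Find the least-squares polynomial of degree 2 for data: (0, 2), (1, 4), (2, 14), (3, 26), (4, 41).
7/5 + (2)x + (2)x²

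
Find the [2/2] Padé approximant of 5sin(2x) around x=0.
10*x/(2*x**2/3 + 1)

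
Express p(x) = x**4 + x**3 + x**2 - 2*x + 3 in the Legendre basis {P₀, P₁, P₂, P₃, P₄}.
(53/15)P₀ + (-7/5)P₁ + (26/21)P₂ + (2/5)P₃ + (8/35)P₄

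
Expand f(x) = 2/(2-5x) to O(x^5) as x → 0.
1 + 5*x/2 + 25*x**2/4 + 125*x**3/8 + 625*x**4/16 + O(x**5)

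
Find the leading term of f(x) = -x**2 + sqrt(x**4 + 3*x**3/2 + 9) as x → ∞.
3*x/4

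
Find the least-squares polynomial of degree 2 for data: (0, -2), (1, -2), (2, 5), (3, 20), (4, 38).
-81/35 + (-83/35)x + (22/7)x²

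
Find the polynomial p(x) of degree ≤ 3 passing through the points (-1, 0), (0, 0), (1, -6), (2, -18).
-3*x**2 - 3*x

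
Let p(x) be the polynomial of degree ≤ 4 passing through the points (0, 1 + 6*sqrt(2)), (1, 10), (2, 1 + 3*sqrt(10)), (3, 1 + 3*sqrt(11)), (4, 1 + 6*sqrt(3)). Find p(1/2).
-105*sqrt(10)/64 - 15*sqrt(3)/64 + 21*sqrt(11)/32 + 105*sqrt(2)/64 + 347/32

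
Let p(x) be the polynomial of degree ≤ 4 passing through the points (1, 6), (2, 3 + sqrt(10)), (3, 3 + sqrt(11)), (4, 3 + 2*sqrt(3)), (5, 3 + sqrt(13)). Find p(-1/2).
-693*sqrt(10)/32 - 385*sqrt(3)/16 + 315*sqrt(13)/128 + 3849/128 + 1485*sqrt(11)/64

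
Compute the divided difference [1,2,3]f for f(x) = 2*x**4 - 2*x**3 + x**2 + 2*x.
39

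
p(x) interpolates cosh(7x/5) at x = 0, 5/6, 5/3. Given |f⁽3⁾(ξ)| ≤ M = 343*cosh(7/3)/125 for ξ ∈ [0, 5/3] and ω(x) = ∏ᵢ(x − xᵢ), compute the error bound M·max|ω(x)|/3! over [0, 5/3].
343*sqrt(3)*cosh(7/3)/5832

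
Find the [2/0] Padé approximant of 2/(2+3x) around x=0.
9*x**2/4 - 3*x/2 + 1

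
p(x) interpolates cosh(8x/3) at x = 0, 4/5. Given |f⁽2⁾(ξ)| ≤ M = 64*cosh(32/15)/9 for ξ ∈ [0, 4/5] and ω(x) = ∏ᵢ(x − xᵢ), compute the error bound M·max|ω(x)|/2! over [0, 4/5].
128*cosh(32/15)/225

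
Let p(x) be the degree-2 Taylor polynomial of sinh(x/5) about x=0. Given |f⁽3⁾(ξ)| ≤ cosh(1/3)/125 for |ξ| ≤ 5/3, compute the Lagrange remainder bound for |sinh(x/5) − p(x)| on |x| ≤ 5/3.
cosh(1/3)/162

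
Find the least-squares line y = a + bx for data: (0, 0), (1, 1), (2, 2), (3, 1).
a = 2/5, b = 2/5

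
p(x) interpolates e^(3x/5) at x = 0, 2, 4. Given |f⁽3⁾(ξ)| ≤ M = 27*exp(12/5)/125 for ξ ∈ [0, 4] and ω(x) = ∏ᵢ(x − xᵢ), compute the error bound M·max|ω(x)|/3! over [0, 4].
8*sqrt(3)*exp(12/5)/125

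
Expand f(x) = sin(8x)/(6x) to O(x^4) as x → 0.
4/3 - 128*x**2/9 + O(x**4)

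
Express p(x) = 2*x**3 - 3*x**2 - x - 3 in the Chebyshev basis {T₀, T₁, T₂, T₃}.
(-9/2)T₀ + (1/2)T₁ + (-3/2)T₂ + (1/2)T₃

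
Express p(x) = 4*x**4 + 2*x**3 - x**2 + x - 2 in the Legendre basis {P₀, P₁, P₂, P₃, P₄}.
(-23/15)P₀ + (11/5)P₁ + (34/21)P₂ + (4/5)P₃ + (32/35)P₄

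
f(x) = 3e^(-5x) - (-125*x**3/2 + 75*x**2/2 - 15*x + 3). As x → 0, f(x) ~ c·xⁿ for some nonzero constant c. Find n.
4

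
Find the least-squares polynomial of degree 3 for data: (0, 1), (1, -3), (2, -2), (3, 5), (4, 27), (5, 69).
17/21 + (-47/18)x + (-31/21)x² + (17/18)x³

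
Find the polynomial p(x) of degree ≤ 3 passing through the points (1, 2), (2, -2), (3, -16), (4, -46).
-x**3 + x**2 + 2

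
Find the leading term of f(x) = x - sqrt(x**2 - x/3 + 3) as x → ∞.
1/6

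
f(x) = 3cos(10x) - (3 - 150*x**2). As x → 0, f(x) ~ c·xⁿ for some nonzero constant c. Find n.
4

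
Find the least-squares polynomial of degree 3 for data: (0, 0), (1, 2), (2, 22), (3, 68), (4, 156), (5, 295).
-2/21 + (-223/126)x + (193/84)x² + (71/36)x³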